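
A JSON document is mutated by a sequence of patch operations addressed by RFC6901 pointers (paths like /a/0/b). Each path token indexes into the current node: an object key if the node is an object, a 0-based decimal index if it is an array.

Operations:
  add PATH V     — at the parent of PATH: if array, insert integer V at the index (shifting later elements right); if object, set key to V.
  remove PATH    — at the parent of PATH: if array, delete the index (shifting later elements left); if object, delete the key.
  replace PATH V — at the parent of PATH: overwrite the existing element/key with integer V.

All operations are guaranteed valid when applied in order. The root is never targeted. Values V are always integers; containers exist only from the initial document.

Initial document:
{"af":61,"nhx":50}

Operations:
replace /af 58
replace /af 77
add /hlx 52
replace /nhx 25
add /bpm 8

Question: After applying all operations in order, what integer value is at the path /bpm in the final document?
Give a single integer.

Answer: 8

Derivation:
After op 1 (replace /af 58): {"af":58,"nhx":50}
After op 2 (replace /af 77): {"af":77,"nhx":50}
After op 3 (add /hlx 52): {"af":77,"hlx":52,"nhx":50}
After op 4 (replace /nhx 25): {"af":77,"hlx":52,"nhx":25}
After op 5 (add /bpm 8): {"af":77,"bpm":8,"hlx":52,"nhx":25}
Value at /bpm: 8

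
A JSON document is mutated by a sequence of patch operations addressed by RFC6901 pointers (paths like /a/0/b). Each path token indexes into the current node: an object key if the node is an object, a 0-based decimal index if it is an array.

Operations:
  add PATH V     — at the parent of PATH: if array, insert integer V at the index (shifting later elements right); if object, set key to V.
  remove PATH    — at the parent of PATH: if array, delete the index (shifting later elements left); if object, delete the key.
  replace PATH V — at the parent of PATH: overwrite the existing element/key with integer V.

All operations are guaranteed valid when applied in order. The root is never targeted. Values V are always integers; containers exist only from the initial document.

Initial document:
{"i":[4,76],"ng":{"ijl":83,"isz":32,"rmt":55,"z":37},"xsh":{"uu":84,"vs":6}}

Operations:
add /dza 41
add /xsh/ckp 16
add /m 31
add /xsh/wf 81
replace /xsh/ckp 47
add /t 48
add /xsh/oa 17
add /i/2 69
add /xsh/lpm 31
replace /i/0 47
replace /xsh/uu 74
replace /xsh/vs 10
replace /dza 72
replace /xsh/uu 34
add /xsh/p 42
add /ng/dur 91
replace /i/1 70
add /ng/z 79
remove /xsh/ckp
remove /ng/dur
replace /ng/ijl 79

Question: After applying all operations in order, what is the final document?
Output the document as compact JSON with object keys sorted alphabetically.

After op 1 (add /dza 41): {"dza":41,"i":[4,76],"ng":{"ijl":83,"isz":32,"rmt":55,"z":37},"xsh":{"uu":84,"vs":6}}
After op 2 (add /xsh/ckp 16): {"dza":41,"i":[4,76],"ng":{"ijl":83,"isz":32,"rmt":55,"z":37},"xsh":{"ckp":16,"uu":84,"vs":6}}
After op 3 (add /m 31): {"dza":41,"i":[4,76],"m":31,"ng":{"ijl":83,"isz":32,"rmt":55,"z":37},"xsh":{"ckp":16,"uu":84,"vs":6}}
After op 4 (add /xsh/wf 81): {"dza":41,"i":[4,76],"m":31,"ng":{"ijl":83,"isz":32,"rmt":55,"z":37},"xsh":{"ckp":16,"uu":84,"vs":6,"wf":81}}
After op 5 (replace /xsh/ckp 47): {"dza":41,"i":[4,76],"m":31,"ng":{"ijl":83,"isz":32,"rmt":55,"z":37},"xsh":{"ckp":47,"uu":84,"vs":6,"wf":81}}
After op 6 (add /t 48): {"dza":41,"i":[4,76],"m":31,"ng":{"ijl":83,"isz":32,"rmt":55,"z":37},"t":48,"xsh":{"ckp":47,"uu":84,"vs":6,"wf":81}}
After op 7 (add /xsh/oa 17): {"dza":41,"i":[4,76],"m":31,"ng":{"ijl":83,"isz":32,"rmt":55,"z":37},"t":48,"xsh":{"ckp":47,"oa":17,"uu":84,"vs":6,"wf":81}}
After op 8 (add /i/2 69): {"dza":41,"i":[4,76,69],"m":31,"ng":{"ijl":83,"isz":32,"rmt":55,"z":37},"t":48,"xsh":{"ckp":47,"oa":17,"uu":84,"vs":6,"wf":81}}
After op 9 (add /xsh/lpm 31): {"dza":41,"i":[4,76,69],"m":31,"ng":{"ijl":83,"isz":32,"rmt":55,"z":37},"t":48,"xsh":{"ckp":47,"lpm":31,"oa":17,"uu":84,"vs":6,"wf":81}}
After op 10 (replace /i/0 47): {"dza":41,"i":[47,76,69],"m":31,"ng":{"ijl":83,"isz":32,"rmt":55,"z":37},"t":48,"xsh":{"ckp":47,"lpm":31,"oa":17,"uu":84,"vs":6,"wf":81}}
After op 11 (replace /xsh/uu 74): {"dza":41,"i":[47,76,69],"m":31,"ng":{"ijl":83,"isz":32,"rmt":55,"z":37},"t":48,"xsh":{"ckp":47,"lpm":31,"oa":17,"uu":74,"vs":6,"wf":81}}
After op 12 (replace /xsh/vs 10): {"dza":41,"i":[47,76,69],"m":31,"ng":{"ijl":83,"isz":32,"rmt":55,"z":37},"t":48,"xsh":{"ckp":47,"lpm":31,"oa":17,"uu":74,"vs":10,"wf":81}}
After op 13 (replace /dza 72): {"dza":72,"i":[47,76,69],"m":31,"ng":{"ijl":83,"isz":32,"rmt":55,"z":37},"t":48,"xsh":{"ckp":47,"lpm":31,"oa":17,"uu":74,"vs":10,"wf":81}}
After op 14 (replace /xsh/uu 34): {"dza":72,"i":[47,76,69],"m":31,"ng":{"ijl":83,"isz":32,"rmt":55,"z":37},"t":48,"xsh":{"ckp":47,"lpm":31,"oa":17,"uu":34,"vs":10,"wf":81}}
After op 15 (add /xsh/p 42): {"dza":72,"i":[47,76,69],"m":31,"ng":{"ijl":83,"isz":32,"rmt":55,"z":37},"t":48,"xsh":{"ckp":47,"lpm":31,"oa":17,"p":42,"uu":34,"vs":10,"wf":81}}
After op 16 (add /ng/dur 91): {"dza":72,"i":[47,76,69],"m":31,"ng":{"dur":91,"ijl":83,"isz":32,"rmt":55,"z":37},"t":48,"xsh":{"ckp":47,"lpm":31,"oa":17,"p":42,"uu":34,"vs":10,"wf":81}}
After op 17 (replace /i/1 70): {"dza":72,"i":[47,70,69],"m":31,"ng":{"dur":91,"ijl":83,"isz":32,"rmt":55,"z":37},"t":48,"xsh":{"ckp":47,"lpm":31,"oa":17,"p":42,"uu":34,"vs":10,"wf":81}}
After op 18 (add /ng/z 79): {"dza":72,"i":[47,70,69],"m":31,"ng":{"dur":91,"ijl":83,"isz":32,"rmt":55,"z":79},"t":48,"xsh":{"ckp":47,"lpm":31,"oa":17,"p":42,"uu":34,"vs":10,"wf":81}}
After op 19 (remove /xsh/ckp): {"dza":72,"i":[47,70,69],"m":31,"ng":{"dur":91,"ijl":83,"isz":32,"rmt":55,"z":79},"t":48,"xsh":{"lpm":31,"oa":17,"p":42,"uu":34,"vs":10,"wf":81}}
After op 20 (remove /ng/dur): {"dza":72,"i":[47,70,69],"m":31,"ng":{"ijl":83,"isz":32,"rmt":55,"z":79},"t":48,"xsh":{"lpm":31,"oa":17,"p":42,"uu":34,"vs":10,"wf":81}}
After op 21 (replace /ng/ijl 79): {"dza":72,"i":[47,70,69],"m":31,"ng":{"ijl":79,"isz":32,"rmt":55,"z":79},"t":48,"xsh":{"lpm":31,"oa":17,"p":42,"uu":34,"vs":10,"wf":81}}

Answer: {"dza":72,"i":[47,70,69],"m":31,"ng":{"ijl":79,"isz":32,"rmt":55,"z":79},"t":48,"xsh":{"lpm":31,"oa":17,"p":42,"uu":34,"vs":10,"wf":81}}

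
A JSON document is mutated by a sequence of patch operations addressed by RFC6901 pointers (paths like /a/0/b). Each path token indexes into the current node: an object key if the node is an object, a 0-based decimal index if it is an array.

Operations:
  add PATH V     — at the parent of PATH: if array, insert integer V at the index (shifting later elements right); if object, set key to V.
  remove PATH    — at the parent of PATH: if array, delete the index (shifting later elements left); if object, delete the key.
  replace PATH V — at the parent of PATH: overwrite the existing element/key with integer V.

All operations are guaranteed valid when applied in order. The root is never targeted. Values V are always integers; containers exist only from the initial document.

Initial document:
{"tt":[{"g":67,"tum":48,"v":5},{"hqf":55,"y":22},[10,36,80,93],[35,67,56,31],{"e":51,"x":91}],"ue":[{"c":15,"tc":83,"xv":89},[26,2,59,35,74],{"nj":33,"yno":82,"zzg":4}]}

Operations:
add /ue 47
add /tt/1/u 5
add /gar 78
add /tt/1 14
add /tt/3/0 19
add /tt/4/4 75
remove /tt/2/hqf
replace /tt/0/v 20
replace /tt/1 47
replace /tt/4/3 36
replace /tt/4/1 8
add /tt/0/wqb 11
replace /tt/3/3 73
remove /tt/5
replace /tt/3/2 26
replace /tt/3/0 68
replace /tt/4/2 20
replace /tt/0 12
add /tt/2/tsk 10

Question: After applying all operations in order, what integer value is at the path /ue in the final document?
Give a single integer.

After op 1 (add /ue 47): {"tt":[{"g":67,"tum":48,"v":5},{"hqf":55,"y":22},[10,36,80,93],[35,67,56,31],{"e":51,"x":91}],"ue":47}
After op 2 (add /tt/1/u 5): {"tt":[{"g":67,"tum":48,"v":5},{"hqf":55,"u":5,"y":22},[10,36,80,93],[35,67,56,31],{"e":51,"x":91}],"ue":47}
After op 3 (add /gar 78): {"gar":78,"tt":[{"g":67,"tum":48,"v":5},{"hqf":55,"u":5,"y":22},[10,36,80,93],[35,67,56,31],{"e":51,"x":91}],"ue":47}
After op 4 (add /tt/1 14): {"gar":78,"tt":[{"g":67,"tum":48,"v":5},14,{"hqf":55,"u":5,"y":22},[10,36,80,93],[35,67,56,31],{"e":51,"x":91}],"ue":47}
After op 5 (add /tt/3/0 19): {"gar":78,"tt":[{"g":67,"tum":48,"v":5},14,{"hqf":55,"u":5,"y":22},[19,10,36,80,93],[35,67,56,31],{"e":51,"x":91}],"ue":47}
After op 6 (add /tt/4/4 75): {"gar":78,"tt":[{"g":67,"tum":48,"v":5},14,{"hqf":55,"u":5,"y":22},[19,10,36,80,93],[35,67,56,31,75],{"e":51,"x":91}],"ue":47}
After op 7 (remove /tt/2/hqf): {"gar":78,"tt":[{"g":67,"tum":48,"v":5},14,{"u":5,"y":22},[19,10,36,80,93],[35,67,56,31,75],{"e":51,"x":91}],"ue":47}
After op 8 (replace /tt/0/v 20): {"gar":78,"tt":[{"g":67,"tum":48,"v":20},14,{"u":5,"y":22},[19,10,36,80,93],[35,67,56,31,75],{"e":51,"x":91}],"ue":47}
After op 9 (replace /tt/1 47): {"gar":78,"tt":[{"g":67,"tum":48,"v":20},47,{"u":5,"y":22},[19,10,36,80,93],[35,67,56,31,75],{"e":51,"x":91}],"ue":47}
After op 10 (replace /tt/4/3 36): {"gar":78,"tt":[{"g":67,"tum":48,"v":20},47,{"u":5,"y":22},[19,10,36,80,93],[35,67,56,36,75],{"e":51,"x":91}],"ue":47}
After op 11 (replace /tt/4/1 8): {"gar":78,"tt":[{"g":67,"tum":48,"v":20},47,{"u":5,"y":22},[19,10,36,80,93],[35,8,56,36,75],{"e":51,"x":91}],"ue":47}
After op 12 (add /tt/0/wqb 11): {"gar":78,"tt":[{"g":67,"tum":48,"v":20,"wqb":11},47,{"u":5,"y":22},[19,10,36,80,93],[35,8,56,36,75],{"e":51,"x":91}],"ue":47}
After op 13 (replace /tt/3/3 73): {"gar":78,"tt":[{"g":67,"tum":48,"v":20,"wqb":11},47,{"u":5,"y":22},[19,10,36,73,93],[35,8,56,36,75],{"e":51,"x":91}],"ue":47}
After op 14 (remove /tt/5): {"gar":78,"tt":[{"g":67,"tum":48,"v":20,"wqb":11},47,{"u":5,"y":22},[19,10,36,73,93],[35,8,56,36,75]],"ue":47}
After op 15 (replace /tt/3/2 26): {"gar":78,"tt":[{"g":67,"tum":48,"v":20,"wqb":11},47,{"u":5,"y":22},[19,10,26,73,93],[35,8,56,36,75]],"ue":47}
After op 16 (replace /tt/3/0 68): {"gar":78,"tt":[{"g":67,"tum":48,"v":20,"wqb":11},47,{"u":5,"y":22},[68,10,26,73,93],[35,8,56,36,75]],"ue":47}
After op 17 (replace /tt/4/2 20): {"gar":78,"tt":[{"g":67,"tum":48,"v":20,"wqb":11},47,{"u":5,"y":22},[68,10,26,73,93],[35,8,20,36,75]],"ue":47}
After op 18 (replace /tt/0 12): {"gar":78,"tt":[12,47,{"u":5,"y":22},[68,10,26,73,93],[35,8,20,36,75]],"ue":47}
After op 19 (add /tt/2/tsk 10): {"gar":78,"tt":[12,47,{"tsk":10,"u":5,"y":22},[68,10,26,73,93],[35,8,20,36,75]],"ue":47}
Value at /ue: 47

Answer: 47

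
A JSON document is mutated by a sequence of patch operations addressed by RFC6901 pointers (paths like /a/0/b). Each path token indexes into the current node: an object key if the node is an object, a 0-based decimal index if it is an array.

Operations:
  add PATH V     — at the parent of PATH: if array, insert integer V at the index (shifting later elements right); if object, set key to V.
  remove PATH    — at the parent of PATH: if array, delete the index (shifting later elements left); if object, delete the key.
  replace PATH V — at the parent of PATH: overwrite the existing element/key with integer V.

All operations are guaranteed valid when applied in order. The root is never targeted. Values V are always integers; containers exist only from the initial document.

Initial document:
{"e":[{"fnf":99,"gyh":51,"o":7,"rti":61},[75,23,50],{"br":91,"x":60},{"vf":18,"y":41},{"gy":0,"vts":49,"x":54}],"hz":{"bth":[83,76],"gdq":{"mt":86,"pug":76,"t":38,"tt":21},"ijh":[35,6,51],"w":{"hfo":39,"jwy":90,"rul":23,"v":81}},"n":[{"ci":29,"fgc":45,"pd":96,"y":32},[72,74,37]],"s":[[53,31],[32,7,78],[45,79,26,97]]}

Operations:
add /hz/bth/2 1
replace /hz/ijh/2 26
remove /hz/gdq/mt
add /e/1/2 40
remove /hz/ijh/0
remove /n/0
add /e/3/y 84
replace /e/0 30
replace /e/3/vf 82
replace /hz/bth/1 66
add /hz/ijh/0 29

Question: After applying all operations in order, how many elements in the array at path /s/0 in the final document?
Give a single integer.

Answer: 2

Derivation:
After op 1 (add /hz/bth/2 1): {"e":[{"fnf":99,"gyh":51,"o":7,"rti":61},[75,23,50],{"br":91,"x":60},{"vf":18,"y":41},{"gy":0,"vts":49,"x":54}],"hz":{"bth":[83,76,1],"gdq":{"mt":86,"pug":76,"t":38,"tt":21},"ijh":[35,6,51],"w":{"hfo":39,"jwy":90,"rul":23,"v":81}},"n":[{"ci":29,"fgc":45,"pd":96,"y":32},[72,74,37]],"s":[[53,31],[32,7,78],[45,79,26,97]]}
After op 2 (replace /hz/ijh/2 26): {"e":[{"fnf":99,"gyh":51,"o":7,"rti":61},[75,23,50],{"br":91,"x":60},{"vf":18,"y":41},{"gy":0,"vts":49,"x":54}],"hz":{"bth":[83,76,1],"gdq":{"mt":86,"pug":76,"t":38,"tt":21},"ijh":[35,6,26],"w":{"hfo":39,"jwy":90,"rul":23,"v":81}},"n":[{"ci":29,"fgc":45,"pd":96,"y":32},[72,74,37]],"s":[[53,31],[32,7,78],[45,79,26,97]]}
After op 3 (remove /hz/gdq/mt): {"e":[{"fnf":99,"gyh":51,"o":7,"rti":61},[75,23,50],{"br":91,"x":60},{"vf":18,"y":41},{"gy":0,"vts":49,"x":54}],"hz":{"bth":[83,76,1],"gdq":{"pug":76,"t":38,"tt":21},"ijh":[35,6,26],"w":{"hfo":39,"jwy":90,"rul":23,"v":81}},"n":[{"ci":29,"fgc":45,"pd":96,"y":32},[72,74,37]],"s":[[53,31],[32,7,78],[45,79,26,97]]}
After op 4 (add /e/1/2 40): {"e":[{"fnf":99,"gyh":51,"o":7,"rti":61},[75,23,40,50],{"br":91,"x":60},{"vf":18,"y":41},{"gy":0,"vts":49,"x":54}],"hz":{"bth":[83,76,1],"gdq":{"pug":76,"t":38,"tt":21},"ijh":[35,6,26],"w":{"hfo":39,"jwy":90,"rul":23,"v":81}},"n":[{"ci":29,"fgc":45,"pd":96,"y":32},[72,74,37]],"s":[[53,31],[32,7,78],[45,79,26,97]]}
After op 5 (remove /hz/ijh/0): {"e":[{"fnf":99,"gyh":51,"o":7,"rti":61},[75,23,40,50],{"br":91,"x":60},{"vf":18,"y":41},{"gy":0,"vts":49,"x":54}],"hz":{"bth":[83,76,1],"gdq":{"pug":76,"t":38,"tt":21},"ijh":[6,26],"w":{"hfo":39,"jwy":90,"rul":23,"v":81}},"n":[{"ci":29,"fgc":45,"pd":96,"y":32},[72,74,37]],"s":[[53,31],[32,7,78],[45,79,26,97]]}
After op 6 (remove /n/0): {"e":[{"fnf":99,"gyh":51,"o":7,"rti":61},[75,23,40,50],{"br":91,"x":60},{"vf":18,"y":41},{"gy":0,"vts":49,"x":54}],"hz":{"bth":[83,76,1],"gdq":{"pug":76,"t":38,"tt":21},"ijh":[6,26],"w":{"hfo":39,"jwy":90,"rul":23,"v":81}},"n":[[72,74,37]],"s":[[53,31],[32,7,78],[45,79,26,97]]}
After op 7 (add /e/3/y 84): {"e":[{"fnf":99,"gyh":51,"o":7,"rti":61},[75,23,40,50],{"br":91,"x":60},{"vf":18,"y":84},{"gy":0,"vts":49,"x":54}],"hz":{"bth":[83,76,1],"gdq":{"pug":76,"t":38,"tt":21},"ijh":[6,26],"w":{"hfo":39,"jwy":90,"rul":23,"v":81}},"n":[[72,74,37]],"s":[[53,31],[32,7,78],[45,79,26,97]]}
After op 8 (replace /e/0 30): {"e":[30,[75,23,40,50],{"br":91,"x":60},{"vf":18,"y":84},{"gy":0,"vts":49,"x":54}],"hz":{"bth":[83,76,1],"gdq":{"pug":76,"t":38,"tt":21},"ijh":[6,26],"w":{"hfo":39,"jwy":90,"rul":23,"v":81}},"n":[[72,74,37]],"s":[[53,31],[32,7,78],[45,79,26,97]]}
After op 9 (replace /e/3/vf 82): {"e":[30,[75,23,40,50],{"br":91,"x":60},{"vf":82,"y":84},{"gy":0,"vts":49,"x":54}],"hz":{"bth":[83,76,1],"gdq":{"pug":76,"t":38,"tt":21},"ijh":[6,26],"w":{"hfo":39,"jwy":90,"rul":23,"v":81}},"n":[[72,74,37]],"s":[[53,31],[32,7,78],[45,79,26,97]]}
After op 10 (replace /hz/bth/1 66): {"e":[30,[75,23,40,50],{"br":91,"x":60},{"vf":82,"y":84},{"gy":0,"vts":49,"x":54}],"hz":{"bth":[83,66,1],"gdq":{"pug":76,"t":38,"tt":21},"ijh":[6,26],"w":{"hfo":39,"jwy":90,"rul":23,"v":81}},"n":[[72,74,37]],"s":[[53,31],[32,7,78],[45,79,26,97]]}
After op 11 (add /hz/ijh/0 29): {"e":[30,[75,23,40,50],{"br":91,"x":60},{"vf":82,"y":84},{"gy":0,"vts":49,"x":54}],"hz":{"bth":[83,66,1],"gdq":{"pug":76,"t":38,"tt":21},"ijh":[29,6,26],"w":{"hfo":39,"jwy":90,"rul":23,"v":81}},"n":[[72,74,37]],"s":[[53,31],[32,7,78],[45,79,26,97]]}
Size at path /s/0: 2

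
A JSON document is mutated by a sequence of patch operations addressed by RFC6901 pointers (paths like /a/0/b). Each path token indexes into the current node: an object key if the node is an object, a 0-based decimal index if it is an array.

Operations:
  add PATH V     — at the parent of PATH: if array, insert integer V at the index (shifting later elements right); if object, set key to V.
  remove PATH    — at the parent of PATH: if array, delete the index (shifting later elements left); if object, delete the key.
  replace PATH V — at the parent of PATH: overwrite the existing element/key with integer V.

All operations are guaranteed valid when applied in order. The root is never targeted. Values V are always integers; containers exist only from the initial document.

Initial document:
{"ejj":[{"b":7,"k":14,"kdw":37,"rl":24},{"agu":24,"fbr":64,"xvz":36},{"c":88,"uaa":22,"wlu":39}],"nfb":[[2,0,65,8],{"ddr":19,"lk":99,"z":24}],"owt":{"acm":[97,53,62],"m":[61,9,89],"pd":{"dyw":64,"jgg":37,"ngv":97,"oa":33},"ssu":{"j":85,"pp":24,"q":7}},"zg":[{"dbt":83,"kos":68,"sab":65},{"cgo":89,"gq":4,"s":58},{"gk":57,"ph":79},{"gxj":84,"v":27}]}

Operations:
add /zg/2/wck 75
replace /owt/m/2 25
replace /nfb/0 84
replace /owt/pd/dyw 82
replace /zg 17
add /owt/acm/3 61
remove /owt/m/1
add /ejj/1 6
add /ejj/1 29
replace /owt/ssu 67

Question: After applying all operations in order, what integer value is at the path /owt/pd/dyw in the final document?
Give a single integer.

After op 1 (add /zg/2/wck 75): {"ejj":[{"b":7,"k":14,"kdw":37,"rl":24},{"agu":24,"fbr":64,"xvz":36},{"c":88,"uaa":22,"wlu":39}],"nfb":[[2,0,65,8],{"ddr":19,"lk":99,"z":24}],"owt":{"acm":[97,53,62],"m":[61,9,89],"pd":{"dyw":64,"jgg":37,"ngv":97,"oa":33},"ssu":{"j":85,"pp":24,"q":7}},"zg":[{"dbt":83,"kos":68,"sab":65},{"cgo":89,"gq":4,"s":58},{"gk":57,"ph":79,"wck":75},{"gxj":84,"v":27}]}
After op 2 (replace /owt/m/2 25): {"ejj":[{"b":7,"k":14,"kdw":37,"rl":24},{"agu":24,"fbr":64,"xvz":36},{"c":88,"uaa":22,"wlu":39}],"nfb":[[2,0,65,8],{"ddr":19,"lk":99,"z":24}],"owt":{"acm":[97,53,62],"m":[61,9,25],"pd":{"dyw":64,"jgg":37,"ngv":97,"oa":33},"ssu":{"j":85,"pp":24,"q":7}},"zg":[{"dbt":83,"kos":68,"sab":65},{"cgo":89,"gq":4,"s":58},{"gk":57,"ph":79,"wck":75},{"gxj":84,"v":27}]}
After op 3 (replace /nfb/0 84): {"ejj":[{"b":7,"k":14,"kdw":37,"rl":24},{"agu":24,"fbr":64,"xvz":36},{"c":88,"uaa":22,"wlu":39}],"nfb":[84,{"ddr":19,"lk":99,"z":24}],"owt":{"acm":[97,53,62],"m":[61,9,25],"pd":{"dyw":64,"jgg":37,"ngv":97,"oa":33},"ssu":{"j":85,"pp":24,"q":7}},"zg":[{"dbt":83,"kos":68,"sab":65},{"cgo":89,"gq":4,"s":58},{"gk":57,"ph":79,"wck":75},{"gxj":84,"v":27}]}
After op 4 (replace /owt/pd/dyw 82): {"ejj":[{"b":7,"k":14,"kdw":37,"rl":24},{"agu":24,"fbr":64,"xvz":36},{"c":88,"uaa":22,"wlu":39}],"nfb":[84,{"ddr":19,"lk":99,"z":24}],"owt":{"acm":[97,53,62],"m":[61,9,25],"pd":{"dyw":82,"jgg":37,"ngv":97,"oa":33},"ssu":{"j":85,"pp":24,"q":7}},"zg":[{"dbt":83,"kos":68,"sab":65},{"cgo":89,"gq":4,"s":58},{"gk":57,"ph":79,"wck":75},{"gxj":84,"v":27}]}
After op 5 (replace /zg 17): {"ejj":[{"b":7,"k":14,"kdw":37,"rl":24},{"agu":24,"fbr":64,"xvz":36},{"c":88,"uaa":22,"wlu":39}],"nfb":[84,{"ddr":19,"lk":99,"z":24}],"owt":{"acm":[97,53,62],"m":[61,9,25],"pd":{"dyw":82,"jgg":37,"ngv":97,"oa":33},"ssu":{"j":85,"pp":24,"q":7}},"zg":17}
After op 6 (add /owt/acm/3 61): {"ejj":[{"b":7,"k":14,"kdw":37,"rl":24},{"agu":24,"fbr":64,"xvz":36},{"c":88,"uaa":22,"wlu":39}],"nfb":[84,{"ddr":19,"lk":99,"z":24}],"owt":{"acm":[97,53,62,61],"m":[61,9,25],"pd":{"dyw":82,"jgg":37,"ngv":97,"oa":33},"ssu":{"j":85,"pp":24,"q":7}},"zg":17}
After op 7 (remove /owt/m/1): {"ejj":[{"b":7,"k":14,"kdw":37,"rl":24},{"agu":24,"fbr":64,"xvz":36},{"c":88,"uaa":22,"wlu":39}],"nfb":[84,{"ddr":19,"lk":99,"z":24}],"owt":{"acm":[97,53,62,61],"m":[61,25],"pd":{"dyw":82,"jgg":37,"ngv":97,"oa":33},"ssu":{"j":85,"pp":24,"q":7}},"zg":17}
After op 8 (add /ejj/1 6): {"ejj":[{"b":7,"k":14,"kdw":37,"rl":24},6,{"agu":24,"fbr":64,"xvz":36},{"c":88,"uaa":22,"wlu":39}],"nfb":[84,{"ddr":19,"lk":99,"z":24}],"owt":{"acm":[97,53,62,61],"m":[61,25],"pd":{"dyw":82,"jgg":37,"ngv":97,"oa":33},"ssu":{"j":85,"pp":24,"q":7}},"zg":17}
After op 9 (add /ejj/1 29): {"ejj":[{"b":7,"k":14,"kdw":37,"rl":24},29,6,{"agu":24,"fbr":64,"xvz":36},{"c":88,"uaa":22,"wlu":39}],"nfb":[84,{"ddr":19,"lk":99,"z":24}],"owt":{"acm":[97,53,62,61],"m":[61,25],"pd":{"dyw":82,"jgg":37,"ngv":97,"oa":33},"ssu":{"j":85,"pp":24,"q":7}},"zg":17}
After op 10 (replace /owt/ssu 67): {"ejj":[{"b":7,"k":14,"kdw":37,"rl":24},29,6,{"agu":24,"fbr":64,"xvz":36},{"c":88,"uaa":22,"wlu":39}],"nfb":[84,{"ddr":19,"lk":99,"z":24}],"owt":{"acm":[97,53,62,61],"m":[61,25],"pd":{"dyw":82,"jgg":37,"ngv":97,"oa":33},"ssu":67},"zg":17}
Value at /owt/pd/dyw: 82

Answer: 82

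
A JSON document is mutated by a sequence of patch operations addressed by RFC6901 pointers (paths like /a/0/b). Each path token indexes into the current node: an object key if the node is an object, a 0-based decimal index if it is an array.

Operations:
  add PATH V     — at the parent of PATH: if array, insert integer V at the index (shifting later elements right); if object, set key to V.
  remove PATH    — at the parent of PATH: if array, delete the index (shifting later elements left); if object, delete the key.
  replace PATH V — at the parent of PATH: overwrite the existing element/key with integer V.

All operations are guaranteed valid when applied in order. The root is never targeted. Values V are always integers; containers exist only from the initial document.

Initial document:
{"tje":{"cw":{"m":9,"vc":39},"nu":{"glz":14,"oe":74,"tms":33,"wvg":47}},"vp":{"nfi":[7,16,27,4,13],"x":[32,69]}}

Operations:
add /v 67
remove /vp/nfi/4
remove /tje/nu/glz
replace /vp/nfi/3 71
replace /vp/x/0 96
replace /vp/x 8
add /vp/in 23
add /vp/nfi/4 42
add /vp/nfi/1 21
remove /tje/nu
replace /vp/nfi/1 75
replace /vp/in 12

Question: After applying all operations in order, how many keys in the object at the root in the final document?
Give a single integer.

Answer: 3

Derivation:
After op 1 (add /v 67): {"tje":{"cw":{"m":9,"vc":39},"nu":{"glz":14,"oe":74,"tms":33,"wvg":47}},"v":67,"vp":{"nfi":[7,16,27,4,13],"x":[32,69]}}
After op 2 (remove /vp/nfi/4): {"tje":{"cw":{"m":9,"vc":39},"nu":{"glz":14,"oe":74,"tms":33,"wvg":47}},"v":67,"vp":{"nfi":[7,16,27,4],"x":[32,69]}}
After op 3 (remove /tje/nu/glz): {"tje":{"cw":{"m":9,"vc":39},"nu":{"oe":74,"tms":33,"wvg":47}},"v":67,"vp":{"nfi":[7,16,27,4],"x":[32,69]}}
After op 4 (replace /vp/nfi/3 71): {"tje":{"cw":{"m":9,"vc":39},"nu":{"oe":74,"tms":33,"wvg":47}},"v":67,"vp":{"nfi":[7,16,27,71],"x":[32,69]}}
After op 5 (replace /vp/x/0 96): {"tje":{"cw":{"m":9,"vc":39},"nu":{"oe":74,"tms":33,"wvg":47}},"v":67,"vp":{"nfi":[7,16,27,71],"x":[96,69]}}
After op 6 (replace /vp/x 8): {"tje":{"cw":{"m":9,"vc":39},"nu":{"oe":74,"tms":33,"wvg":47}},"v":67,"vp":{"nfi":[7,16,27,71],"x":8}}
After op 7 (add /vp/in 23): {"tje":{"cw":{"m":9,"vc":39},"nu":{"oe":74,"tms":33,"wvg":47}},"v":67,"vp":{"in":23,"nfi":[7,16,27,71],"x":8}}
After op 8 (add /vp/nfi/4 42): {"tje":{"cw":{"m":9,"vc":39},"nu":{"oe":74,"tms":33,"wvg":47}},"v":67,"vp":{"in":23,"nfi":[7,16,27,71,42],"x":8}}
After op 9 (add /vp/nfi/1 21): {"tje":{"cw":{"m":9,"vc":39},"nu":{"oe":74,"tms":33,"wvg":47}},"v":67,"vp":{"in":23,"nfi":[7,21,16,27,71,42],"x":8}}
After op 10 (remove /tje/nu): {"tje":{"cw":{"m":9,"vc":39}},"v":67,"vp":{"in":23,"nfi":[7,21,16,27,71,42],"x":8}}
After op 11 (replace /vp/nfi/1 75): {"tje":{"cw":{"m":9,"vc":39}},"v":67,"vp":{"in":23,"nfi":[7,75,16,27,71,42],"x":8}}
After op 12 (replace /vp/in 12): {"tje":{"cw":{"m":9,"vc":39}},"v":67,"vp":{"in":12,"nfi":[7,75,16,27,71,42],"x":8}}
Size at the root: 3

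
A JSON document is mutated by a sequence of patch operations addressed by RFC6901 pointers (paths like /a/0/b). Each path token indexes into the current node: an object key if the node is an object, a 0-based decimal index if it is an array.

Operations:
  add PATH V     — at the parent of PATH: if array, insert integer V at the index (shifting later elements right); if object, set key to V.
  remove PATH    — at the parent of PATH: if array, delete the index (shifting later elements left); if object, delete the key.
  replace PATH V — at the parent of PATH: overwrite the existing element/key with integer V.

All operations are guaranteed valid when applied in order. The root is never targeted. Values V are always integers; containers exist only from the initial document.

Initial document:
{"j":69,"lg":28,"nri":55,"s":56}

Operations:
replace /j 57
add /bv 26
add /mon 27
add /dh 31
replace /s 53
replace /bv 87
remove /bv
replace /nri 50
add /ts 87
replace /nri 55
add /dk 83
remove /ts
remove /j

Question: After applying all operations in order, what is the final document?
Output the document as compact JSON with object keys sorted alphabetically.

Answer: {"dh":31,"dk":83,"lg":28,"mon":27,"nri":55,"s":53}

Derivation:
After op 1 (replace /j 57): {"j":57,"lg":28,"nri":55,"s":56}
After op 2 (add /bv 26): {"bv":26,"j":57,"lg":28,"nri":55,"s":56}
After op 3 (add /mon 27): {"bv":26,"j":57,"lg":28,"mon":27,"nri":55,"s":56}
After op 4 (add /dh 31): {"bv":26,"dh":31,"j":57,"lg":28,"mon":27,"nri":55,"s":56}
After op 5 (replace /s 53): {"bv":26,"dh":31,"j":57,"lg":28,"mon":27,"nri":55,"s":53}
After op 6 (replace /bv 87): {"bv":87,"dh":31,"j":57,"lg":28,"mon":27,"nri":55,"s":53}
After op 7 (remove /bv): {"dh":31,"j":57,"lg":28,"mon":27,"nri":55,"s":53}
After op 8 (replace /nri 50): {"dh":31,"j":57,"lg":28,"mon":27,"nri":50,"s":53}
After op 9 (add /ts 87): {"dh":31,"j":57,"lg":28,"mon":27,"nri":50,"s":53,"ts":87}
After op 10 (replace /nri 55): {"dh":31,"j":57,"lg":28,"mon":27,"nri":55,"s":53,"ts":87}
After op 11 (add /dk 83): {"dh":31,"dk":83,"j":57,"lg":28,"mon":27,"nri":55,"s":53,"ts":87}
After op 12 (remove /ts): {"dh":31,"dk":83,"j":57,"lg":28,"mon":27,"nri":55,"s":53}
After op 13 (remove /j): {"dh":31,"dk":83,"lg":28,"mon":27,"nri":55,"s":53}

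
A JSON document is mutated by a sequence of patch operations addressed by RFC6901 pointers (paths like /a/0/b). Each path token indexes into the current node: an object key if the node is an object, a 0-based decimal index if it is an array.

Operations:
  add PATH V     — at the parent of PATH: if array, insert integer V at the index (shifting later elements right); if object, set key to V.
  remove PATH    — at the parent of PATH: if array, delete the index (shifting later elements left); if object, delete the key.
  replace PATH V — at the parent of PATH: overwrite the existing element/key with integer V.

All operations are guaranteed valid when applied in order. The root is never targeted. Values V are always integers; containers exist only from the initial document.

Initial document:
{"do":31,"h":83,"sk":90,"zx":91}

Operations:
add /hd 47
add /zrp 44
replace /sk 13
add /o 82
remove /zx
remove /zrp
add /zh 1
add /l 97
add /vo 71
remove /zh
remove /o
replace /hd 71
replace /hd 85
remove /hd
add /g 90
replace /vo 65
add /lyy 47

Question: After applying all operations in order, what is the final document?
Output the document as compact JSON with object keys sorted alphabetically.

After op 1 (add /hd 47): {"do":31,"h":83,"hd":47,"sk":90,"zx":91}
After op 2 (add /zrp 44): {"do":31,"h":83,"hd":47,"sk":90,"zrp":44,"zx":91}
After op 3 (replace /sk 13): {"do":31,"h":83,"hd":47,"sk":13,"zrp":44,"zx":91}
After op 4 (add /o 82): {"do":31,"h":83,"hd":47,"o":82,"sk":13,"zrp":44,"zx":91}
After op 5 (remove /zx): {"do":31,"h":83,"hd":47,"o":82,"sk":13,"zrp":44}
After op 6 (remove /zrp): {"do":31,"h":83,"hd":47,"o":82,"sk":13}
After op 7 (add /zh 1): {"do":31,"h":83,"hd":47,"o":82,"sk":13,"zh":1}
After op 8 (add /l 97): {"do":31,"h":83,"hd":47,"l":97,"o":82,"sk":13,"zh":1}
After op 9 (add /vo 71): {"do":31,"h":83,"hd":47,"l":97,"o":82,"sk":13,"vo":71,"zh":1}
After op 10 (remove /zh): {"do":31,"h":83,"hd":47,"l":97,"o":82,"sk":13,"vo":71}
After op 11 (remove /o): {"do":31,"h":83,"hd":47,"l":97,"sk":13,"vo":71}
After op 12 (replace /hd 71): {"do":31,"h":83,"hd":71,"l":97,"sk":13,"vo":71}
After op 13 (replace /hd 85): {"do":31,"h":83,"hd":85,"l":97,"sk":13,"vo":71}
After op 14 (remove /hd): {"do":31,"h":83,"l":97,"sk":13,"vo":71}
After op 15 (add /g 90): {"do":31,"g":90,"h":83,"l":97,"sk":13,"vo":71}
After op 16 (replace /vo 65): {"do":31,"g":90,"h":83,"l":97,"sk":13,"vo":65}
After op 17 (add /lyy 47): {"do":31,"g":90,"h":83,"l":97,"lyy":47,"sk":13,"vo":65}

Answer: {"do":31,"g":90,"h":83,"l":97,"lyy":47,"sk":13,"vo":65}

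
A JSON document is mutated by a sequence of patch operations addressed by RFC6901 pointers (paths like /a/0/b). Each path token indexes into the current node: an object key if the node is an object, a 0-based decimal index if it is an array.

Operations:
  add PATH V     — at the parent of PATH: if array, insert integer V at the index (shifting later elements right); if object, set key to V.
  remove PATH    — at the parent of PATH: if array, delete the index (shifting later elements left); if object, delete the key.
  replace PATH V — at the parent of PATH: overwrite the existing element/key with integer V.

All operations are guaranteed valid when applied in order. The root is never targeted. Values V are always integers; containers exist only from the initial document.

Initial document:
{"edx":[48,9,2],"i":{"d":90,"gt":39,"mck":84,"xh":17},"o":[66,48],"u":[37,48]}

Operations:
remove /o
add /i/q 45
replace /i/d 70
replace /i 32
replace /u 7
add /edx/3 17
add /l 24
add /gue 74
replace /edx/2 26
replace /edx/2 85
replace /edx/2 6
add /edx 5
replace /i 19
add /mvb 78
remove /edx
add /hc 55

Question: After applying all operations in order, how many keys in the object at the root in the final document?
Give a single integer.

Answer: 6

Derivation:
After op 1 (remove /o): {"edx":[48,9,2],"i":{"d":90,"gt":39,"mck":84,"xh":17},"u":[37,48]}
After op 2 (add /i/q 45): {"edx":[48,9,2],"i":{"d":90,"gt":39,"mck":84,"q":45,"xh":17},"u":[37,48]}
After op 3 (replace /i/d 70): {"edx":[48,9,2],"i":{"d":70,"gt":39,"mck":84,"q":45,"xh":17},"u":[37,48]}
After op 4 (replace /i 32): {"edx":[48,9,2],"i":32,"u":[37,48]}
After op 5 (replace /u 7): {"edx":[48,9,2],"i":32,"u":7}
After op 6 (add /edx/3 17): {"edx":[48,9,2,17],"i":32,"u":7}
After op 7 (add /l 24): {"edx":[48,9,2,17],"i":32,"l":24,"u":7}
After op 8 (add /gue 74): {"edx":[48,9,2,17],"gue":74,"i":32,"l":24,"u":7}
After op 9 (replace /edx/2 26): {"edx":[48,9,26,17],"gue":74,"i":32,"l":24,"u":7}
After op 10 (replace /edx/2 85): {"edx":[48,9,85,17],"gue":74,"i":32,"l":24,"u":7}
After op 11 (replace /edx/2 6): {"edx":[48,9,6,17],"gue":74,"i":32,"l":24,"u":7}
After op 12 (add /edx 5): {"edx":5,"gue":74,"i":32,"l":24,"u":7}
After op 13 (replace /i 19): {"edx":5,"gue":74,"i":19,"l":24,"u":7}
After op 14 (add /mvb 78): {"edx":5,"gue":74,"i":19,"l":24,"mvb":78,"u":7}
After op 15 (remove /edx): {"gue":74,"i":19,"l":24,"mvb":78,"u":7}
After op 16 (add /hc 55): {"gue":74,"hc":55,"i":19,"l":24,"mvb":78,"u":7}
Size at the root: 6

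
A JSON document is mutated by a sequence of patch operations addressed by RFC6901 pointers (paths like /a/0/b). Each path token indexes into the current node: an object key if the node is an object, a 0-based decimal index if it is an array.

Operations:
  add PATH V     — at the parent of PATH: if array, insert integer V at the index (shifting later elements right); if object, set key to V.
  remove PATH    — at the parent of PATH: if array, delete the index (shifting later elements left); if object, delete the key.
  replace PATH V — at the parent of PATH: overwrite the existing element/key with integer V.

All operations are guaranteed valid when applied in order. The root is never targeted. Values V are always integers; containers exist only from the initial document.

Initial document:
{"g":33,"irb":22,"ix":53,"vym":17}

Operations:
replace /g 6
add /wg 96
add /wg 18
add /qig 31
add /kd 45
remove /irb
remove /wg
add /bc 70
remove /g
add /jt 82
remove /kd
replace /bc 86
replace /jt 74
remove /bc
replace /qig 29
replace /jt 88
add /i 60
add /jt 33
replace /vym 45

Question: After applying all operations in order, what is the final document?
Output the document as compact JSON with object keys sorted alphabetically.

After op 1 (replace /g 6): {"g":6,"irb":22,"ix":53,"vym":17}
After op 2 (add /wg 96): {"g":6,"irb":22,"ix":53,"vym":17,"wg":96}
After op 3 (add /wg 18): {"g":6,"irb":22,"ix":53,"vym":17,"wg":18}
After op 4 (add /qig 31): {"g":6,"irb":22,"ix":53,"qig":31,"vym":17,"wg":18}
After op 5 (add /kd 45): {"g":6,"irb":22,"ix":53,"kd":45,"qig":31,"vym":17,"wg":18}
After op 6 (remove /irb): {"g":6,"ix":53,"kd":45,"qig":31,"vym":17,"wg":18}
After op 7 (remove /wg): {"g":6,"ix":53,"kd":45,"qig":31,"vym":17}
After op 8 (add /bc 70): {"bc":70,"g":6,"ix":53,"kd":45,"qig":31,"vym":17}
After op 9 (remove /g): {"bc":70,"ix":53,"kd":45,"qig":31,"vym":17}
After op 10 (add /jt 82): {"bc":70,"ix":53,"jt":82,"kd":45,"qig":31,"vym":17}
After op 11 (remove /kd): {"bc":70,"ix":53,"jt":82,"qig":31,"vym":17}
After op 12 (replace /bc 86): {"bc":86,"ix":53,"jt":82,"qig":31,"vym":17}
After op 13 (replace /jt 74): {"bc":86,"ix":53,"jt":74,"qig":31,"vym":17}
After op 14 (remove /bc): {"ix":53,"jt":74,"qig":31,"vym":17}
After op 15 (replace /qig 29): {"ix":53,"jt":74,"qig":29,"vym":17}
After op 16 (replace /jt 88): {"ix":53,"jt":88,"qig":29,"vym":17}
After op 17 (add /i 60): {"i":60,"ix":53,"jt":88,"qig":29,"vym":17}
After op 18 (add /jt 33): {"i":60,"ix":53,"jt":33,"qig":29,"vym":17}
After op 19 (replace /vym 45): {"i":60,"ix":53,"jt":33,"qig":29,"vym":45}

Answer: {"i":60,"ix":53,"jt":33,"qig":29,"vym":45}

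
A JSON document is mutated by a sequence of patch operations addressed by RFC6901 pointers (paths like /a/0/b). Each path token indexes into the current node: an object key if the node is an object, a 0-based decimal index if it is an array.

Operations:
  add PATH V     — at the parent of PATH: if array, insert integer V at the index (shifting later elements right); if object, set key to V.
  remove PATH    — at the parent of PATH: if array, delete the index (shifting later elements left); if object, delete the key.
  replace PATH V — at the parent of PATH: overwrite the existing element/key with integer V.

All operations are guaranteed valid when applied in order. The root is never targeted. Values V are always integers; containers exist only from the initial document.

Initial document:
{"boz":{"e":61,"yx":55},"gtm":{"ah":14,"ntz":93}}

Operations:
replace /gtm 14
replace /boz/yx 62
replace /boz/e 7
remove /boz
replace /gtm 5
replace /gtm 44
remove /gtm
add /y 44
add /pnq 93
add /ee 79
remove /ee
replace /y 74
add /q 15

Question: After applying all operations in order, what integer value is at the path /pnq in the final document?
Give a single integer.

Answer: 93

Derivation:
After op 1 (replace /gtm 14): {"boz":{"e":61,"yx":55},"gtm":14}
After op 2 (replace /boz/yx 62): {"boz":{"e":61,"yx":62},"gtm":14}
After op 3 (replace /boz/e 7): {"boz":{"e":7,"yx":62},"gtm":14}
After op 4 (remove /boz): {"gtm":14}
After op 5 (replace /gtm 5): {"gtm":5}
After op 6 (replace /gtm 44): {"gtm":44}
After op 7 (remove /gtm): {}
After op 8 (add /y 44): {"y":44}
After op 9 (add /pnq 93): {"pnq":93,"y":44}
After op 10 (add /ee 79): {"ee":79,"pnq":93,"y":44}
After op 11 (remove /ee): {"pnq":93,"y":44}
After op 12 (replace /y 74): {"pnq":93,"y":74}
After op 13 (add /q 15): {"pnq":93,"q":15,"y":74}
Value at /pnq: 93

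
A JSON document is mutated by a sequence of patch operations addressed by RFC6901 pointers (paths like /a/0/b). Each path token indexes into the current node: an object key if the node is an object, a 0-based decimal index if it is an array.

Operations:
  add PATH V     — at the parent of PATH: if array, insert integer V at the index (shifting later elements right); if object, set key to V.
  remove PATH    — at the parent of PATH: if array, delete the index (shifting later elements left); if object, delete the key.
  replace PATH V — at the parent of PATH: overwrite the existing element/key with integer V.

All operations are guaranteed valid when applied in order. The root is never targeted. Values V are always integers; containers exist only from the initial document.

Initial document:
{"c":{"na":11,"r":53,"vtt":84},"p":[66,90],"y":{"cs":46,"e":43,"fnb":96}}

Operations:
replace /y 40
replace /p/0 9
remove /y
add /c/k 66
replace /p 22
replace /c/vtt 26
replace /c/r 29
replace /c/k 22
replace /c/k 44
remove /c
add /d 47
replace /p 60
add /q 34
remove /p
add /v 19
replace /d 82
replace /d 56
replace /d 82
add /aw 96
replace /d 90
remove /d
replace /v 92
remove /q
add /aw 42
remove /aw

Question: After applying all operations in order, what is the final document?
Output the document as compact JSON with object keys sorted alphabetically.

After op 1 (replace /y 40): {"c":{"na":11,"r":53,"vtt":84},"p":[66,90],"y":40}
After op 2 (replace /p/0 9): {"c":{"na":11,"r":53,"vtt":84},"p":[9,90],"y":40}
After op 3 (remove /y): {"c":{"na":11,"r":53,"vtt":84},"p":[9,90]}
After op 4 (add /c/k 66): {"c":{"k":66,"na":11,"r":53,"vtt":84},"p":[9,90]}
After op 5 (replace /p 22): {"c":{"k":66,"na":11,"r":53,"vtt":84},"p":22}
After op 6 (replace /c/vtt 26): {"c":{"k":66,"na":11,"r":53,"vtt":26},"p":22}
After op 7 (replace /c/r 29): {"c":{"k":66,"na":11,"r":29,"vtt":26},"p":22}
After op 8 (replace /c/k 22): {"c":{"k":22,"na":11,"r":29,"vtt":26},"p":22}
After op 9 (replace /c/k 44): {"c":{"k":44,"na":11,"r":29,"vtt":26},"p":22}
After op 10 (remove /c): {"p":22}
After op 11 (add /d 47): {"d":47,"p":22}
After op 12 (replace /p 60): {"d":47,"p":60}
After op 13 (add /q 34): {"d":47,"p":60,"q":34}
After op 14 (remove /p): {"d":47,"q":34}
After op 15 (add /v 19): {"d":47,"q":34,"v":19}
After op 16 (replace /d 82): {"d":82,"q":34,"v":19}
After op 17 (replace /d 56): {"d":56,"q":34,"v":19}
After op 18 (replace /d 82): {"d":82,"q":34,"v":19}
After op 19 (add /aw 96): {"aw":96,"d":82,"q":34,"v":19}
After op 20 (replace /d 90): {"aw":96,"d":90,"q":34,"v":19}
After op 21 (remove /d): {"aw":96,"q":34,"v":19}
After op 22 (replace /v 92): {"aw":96,"q":34,"v":92}
After op 23 (remove /q): {"aw":96,"v":92}
After op 24 (add /aw 42): {"aw":42,"v":92}
After op 25 (remove /aw): {"v":92}

Answer: {"v":92}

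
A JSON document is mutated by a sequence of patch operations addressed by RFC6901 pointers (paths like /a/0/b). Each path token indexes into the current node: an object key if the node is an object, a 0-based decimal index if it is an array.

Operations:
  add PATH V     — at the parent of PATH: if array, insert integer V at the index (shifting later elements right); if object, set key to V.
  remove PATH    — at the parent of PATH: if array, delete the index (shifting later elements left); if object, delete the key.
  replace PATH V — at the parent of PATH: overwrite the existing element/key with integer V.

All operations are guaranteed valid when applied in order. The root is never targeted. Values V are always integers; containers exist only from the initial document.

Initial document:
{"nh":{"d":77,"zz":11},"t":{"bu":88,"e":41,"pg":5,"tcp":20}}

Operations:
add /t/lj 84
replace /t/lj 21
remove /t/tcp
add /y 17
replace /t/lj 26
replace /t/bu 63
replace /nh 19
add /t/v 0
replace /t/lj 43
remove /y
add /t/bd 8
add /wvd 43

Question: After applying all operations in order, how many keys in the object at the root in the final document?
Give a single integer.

Answer: 3

Derivation:
After op 1 (add /t/lj 84): {"nh":{"d":77,"zz":11},"t":{"bu":88,"e":41,"lj":84,"pg":5,"tcp":20}}
After op 2 (replace /t/lj 21): {"nh":{"d":77,"zz":11},"t":{"bu":88,"e":41,"lj":21,"pg":5,"tcp":20}}
After op 3 (remove /t/tcp): {"nh":{"d":77,"zz":11},"t":{"bu":88,"e":41,"lj":21,"pg":5}}
After op 4 (add /y 17): {"nh":{"d":77,"zz":11},"t":{"bu":88,"e":41,"lj":21,"pg":5},"y":17}
After op 5 (replace /t/lj 26): {"nh":{"d":77,"zz":11},"t":{"bu":88,"e":41,"lj":26,"pg":5},"y":17}
After op 6 (replace /t/bu 63): {"nh":{"d":77,"zz":11},"t":{"bu":63,"e":41,"lj":26,"pg":5},"y":17}
After op 7 (replace /nh 19): {"nh":19,"t":{"bu":63,"e":41,"lj":26,"pg":5},"y":17}
After op 8 (add /t/v 0): {"nh":19,"t":{"bu":63,"e":41,"lj":26,"pg":5,"v":0},"y":17}
After op 9 (replace /t/lj 43): {"nh":19,"t":{"bu":63,"e":41,"lj":43,"pg":5,"v":0},"y":17}
After op 10 (remove /y): {"nh":19,"t":{"bu":63,"e":41,"lj":43,"pg":5,"v":0}}
After op 11 (add /t/bd 8): {"nh":19,"t":{"bd":8,"bu":63,"e":41,"lj":43,"pg":5,"v":0}}
After op 12 (add /wvd 43): {"nh":19,"t":{"bd":8,"bu":63,"e":41,"lj":43,"pg":5,"v":0},"wvd":43}
Size at the root: 3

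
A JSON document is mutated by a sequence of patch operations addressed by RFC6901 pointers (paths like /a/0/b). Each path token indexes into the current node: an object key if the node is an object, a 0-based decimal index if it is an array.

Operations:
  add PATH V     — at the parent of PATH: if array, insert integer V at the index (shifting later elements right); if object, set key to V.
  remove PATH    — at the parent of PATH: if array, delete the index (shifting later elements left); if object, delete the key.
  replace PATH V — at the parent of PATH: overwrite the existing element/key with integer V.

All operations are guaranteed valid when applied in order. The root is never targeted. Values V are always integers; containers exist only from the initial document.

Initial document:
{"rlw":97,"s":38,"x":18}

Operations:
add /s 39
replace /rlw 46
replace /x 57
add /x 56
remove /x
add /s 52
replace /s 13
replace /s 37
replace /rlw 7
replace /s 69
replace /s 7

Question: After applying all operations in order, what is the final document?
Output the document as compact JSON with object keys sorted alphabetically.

Answer: {"rlw":7,"s":7}

Derivation:
After op 1 (add /s 39): {"rlw":97,"s":39,"x":18}
After op 2 (replace /rlw 46): {"rlw":46,"s":39,"x":18}
After op 3 (replace /x 57): {"rlw":46,"s":39,"x":57}
After op 4 (add /x 56): {"rlw":46,"s":39,"x":56}
After op 5 (remove /x): {"rlw":46,"s":39}
After op 6 (add /s 52): {"rlw":46,"s":52}
After op 7 (replace /s 13): {"rlw":46,"s":13}
After op 8 (replace /s 37): {"rlw":46,"s":37}
After op 9 (replace /rlw 7): {"rlw":7,"s":37}
After op 10 (replace /s 69): {"rlw":7,"s":69}
After op 11 (replace /s 7): {"rlw":7,"s":7}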